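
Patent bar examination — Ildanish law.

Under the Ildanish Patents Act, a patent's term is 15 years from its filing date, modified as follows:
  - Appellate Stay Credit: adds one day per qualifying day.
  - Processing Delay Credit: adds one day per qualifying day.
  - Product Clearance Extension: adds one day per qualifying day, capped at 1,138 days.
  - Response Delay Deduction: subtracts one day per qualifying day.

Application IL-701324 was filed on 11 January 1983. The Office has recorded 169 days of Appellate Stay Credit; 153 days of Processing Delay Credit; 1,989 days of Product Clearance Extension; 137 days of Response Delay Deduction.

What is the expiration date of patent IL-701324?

Base term: filing date + 15 years → 11 January 1998.
Appellate Stay Credit: +169 days → 29 June 1998.
Processing Delay Credit: +153 days → 29 November 1998.
Product Clearance Extension: 1989 days claimed exceeds the 1138-day cap, so +1138 days → 10 January 2002.
Response Delay Deduction: −137 days → 26 August 2001.

August 26, 2001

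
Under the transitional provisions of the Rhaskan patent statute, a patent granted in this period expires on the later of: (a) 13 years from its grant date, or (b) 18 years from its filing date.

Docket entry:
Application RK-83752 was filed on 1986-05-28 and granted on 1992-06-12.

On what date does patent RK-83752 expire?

(a) grant + 13 years → 12 June 2005.
(b) filing + 18 years → 28 May 2004.
Later of the two: 12 June 2005.

June 12, 2005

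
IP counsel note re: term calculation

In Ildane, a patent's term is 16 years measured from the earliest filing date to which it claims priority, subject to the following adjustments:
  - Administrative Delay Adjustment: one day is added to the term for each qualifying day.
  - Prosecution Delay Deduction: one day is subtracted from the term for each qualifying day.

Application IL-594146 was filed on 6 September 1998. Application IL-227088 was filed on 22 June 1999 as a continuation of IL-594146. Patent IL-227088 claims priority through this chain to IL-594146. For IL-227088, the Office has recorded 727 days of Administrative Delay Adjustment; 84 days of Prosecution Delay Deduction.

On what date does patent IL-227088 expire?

Earliest priority filing: 6 September 1998.
Base term: 6 September 1998 + 16 years → 6 September 2014.
Administrative Delay Adjustment: +727 days → 2 September 2016.
Prosecution Delay Deduction: −84 days → 10 June 2016.

June 10, 2016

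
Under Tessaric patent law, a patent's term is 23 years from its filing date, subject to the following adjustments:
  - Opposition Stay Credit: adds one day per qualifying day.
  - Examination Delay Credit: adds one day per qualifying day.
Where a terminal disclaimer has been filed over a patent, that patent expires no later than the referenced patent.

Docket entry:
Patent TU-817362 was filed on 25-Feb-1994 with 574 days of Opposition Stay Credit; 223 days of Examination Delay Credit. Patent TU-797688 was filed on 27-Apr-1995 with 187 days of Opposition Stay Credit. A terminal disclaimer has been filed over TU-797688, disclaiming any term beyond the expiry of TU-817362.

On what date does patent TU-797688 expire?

Natural term of TU-797688:
  Base: filing + 23 years → 27 April 2018.
  Opposition Stay Credit: +187 days → 31 October 2018.
Expiry of referenced patent TU-817362:
  Base: filing + 23 years → 25 February 2017.
  Opposition Stay Credit: +574 days → 22 September 2018.
  Examination Delay Credit: +223 days → 3 May 2019.
Terminal disclaimer: TU-797688 expires on the earlier of 31 October 2018 and 3 May 2019.

October 31, 2018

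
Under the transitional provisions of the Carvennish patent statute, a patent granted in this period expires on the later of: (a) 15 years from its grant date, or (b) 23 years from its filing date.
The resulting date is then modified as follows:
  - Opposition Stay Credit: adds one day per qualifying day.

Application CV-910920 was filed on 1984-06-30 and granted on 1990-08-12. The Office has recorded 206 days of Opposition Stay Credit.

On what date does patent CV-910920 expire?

(a) grant + 15 years → 12 August 2005.
(b) filing + 23 years → 30 June 2007.
Later of the two: 30 June 2007.
Opposition Stay Credit: +206 days → 22 January 2008.

2008-01-22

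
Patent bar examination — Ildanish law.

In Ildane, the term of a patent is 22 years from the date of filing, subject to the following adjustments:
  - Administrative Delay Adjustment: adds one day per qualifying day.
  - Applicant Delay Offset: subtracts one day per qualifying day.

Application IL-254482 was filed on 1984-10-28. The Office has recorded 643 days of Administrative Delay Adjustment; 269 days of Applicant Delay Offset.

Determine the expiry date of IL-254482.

2007-11-06

Base term: filing date + 22 years → 28 October 2006.
Administrative Delay Adjustment: +643 days → 1 August 2008.
Applicant Delay Offset: −269 days → 6 November 2007.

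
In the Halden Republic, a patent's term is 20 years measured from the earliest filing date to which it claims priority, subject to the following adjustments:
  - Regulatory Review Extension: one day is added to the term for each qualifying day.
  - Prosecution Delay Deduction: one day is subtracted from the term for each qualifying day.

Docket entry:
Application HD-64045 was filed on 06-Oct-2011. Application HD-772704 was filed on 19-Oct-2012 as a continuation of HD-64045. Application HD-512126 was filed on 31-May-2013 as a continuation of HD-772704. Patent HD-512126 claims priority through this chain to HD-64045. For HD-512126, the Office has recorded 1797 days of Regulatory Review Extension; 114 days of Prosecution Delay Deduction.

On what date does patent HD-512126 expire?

2036-05-15

Earliest priority filing: 6 October 2011.
Base term: 6 October 2011 + 20 years → 6 October 2031.
Regulatory Review Extension: +1797 days → 6 September 2036.
Prosecution Delay Deduction: −114 days → 15 May 2036.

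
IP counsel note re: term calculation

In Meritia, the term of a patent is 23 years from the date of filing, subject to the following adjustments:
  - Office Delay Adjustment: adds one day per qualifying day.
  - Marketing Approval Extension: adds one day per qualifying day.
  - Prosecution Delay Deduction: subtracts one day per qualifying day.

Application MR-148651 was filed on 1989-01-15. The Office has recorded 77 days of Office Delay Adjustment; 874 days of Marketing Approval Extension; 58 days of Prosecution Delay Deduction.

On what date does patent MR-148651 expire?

Base term: filing date + 23 years → 15 January 2012.
Office Delay Adjustment: +77 days → 1 April 2012.
Marketing Approval Extension: +874 days → 23 August 2014.
Prosecution Delay Deduction: −58 days → 26 June 2014.

June 26, 2014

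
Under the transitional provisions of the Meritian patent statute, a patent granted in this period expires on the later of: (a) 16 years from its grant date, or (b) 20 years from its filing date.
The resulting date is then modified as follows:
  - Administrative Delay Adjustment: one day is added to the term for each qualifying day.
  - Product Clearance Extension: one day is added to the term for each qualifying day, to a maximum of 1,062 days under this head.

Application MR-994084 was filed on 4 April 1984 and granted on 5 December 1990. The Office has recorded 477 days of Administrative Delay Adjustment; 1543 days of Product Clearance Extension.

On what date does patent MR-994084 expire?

(a) grant + 16 years → 5 December 2006.
(b) filing + 20 years → 4 April 2004.
Later of the two: 5 December 2006.
Administrative Delay Adjustment: +477 days → 26 March 2008.
Product Clearance Extension: 1543 days claimed exceeds the 1062-day cap, so +1062 days → 21 February 2011.

2011-02-21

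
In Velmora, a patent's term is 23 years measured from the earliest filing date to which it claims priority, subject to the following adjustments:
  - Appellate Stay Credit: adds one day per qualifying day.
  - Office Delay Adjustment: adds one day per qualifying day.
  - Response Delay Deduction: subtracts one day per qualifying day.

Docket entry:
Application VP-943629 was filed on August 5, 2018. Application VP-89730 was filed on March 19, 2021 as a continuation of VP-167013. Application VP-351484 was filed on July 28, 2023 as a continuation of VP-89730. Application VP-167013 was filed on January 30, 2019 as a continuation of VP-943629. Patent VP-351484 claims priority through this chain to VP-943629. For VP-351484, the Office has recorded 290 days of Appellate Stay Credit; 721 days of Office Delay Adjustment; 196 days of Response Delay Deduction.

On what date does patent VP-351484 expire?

Earliest priority filing: 5 August 2018.
Base term: 5 August 2018 + 23 years → 5 August 2041.
Appellate Stay Credit: +290 days → 22 May 2042.
Office Delay Adjustment: +721 days → 12 May 2044.
Response Delay Deduction: −196 days → 29 October 2043.

2043-10-29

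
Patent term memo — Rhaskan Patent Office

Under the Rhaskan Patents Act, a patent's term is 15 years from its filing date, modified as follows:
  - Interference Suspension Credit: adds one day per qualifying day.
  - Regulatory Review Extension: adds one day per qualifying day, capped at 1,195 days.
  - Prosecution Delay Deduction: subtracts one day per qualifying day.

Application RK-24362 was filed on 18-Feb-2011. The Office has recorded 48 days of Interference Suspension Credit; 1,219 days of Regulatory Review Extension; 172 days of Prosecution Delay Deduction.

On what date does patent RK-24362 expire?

January 24, 2029

Base term: filing date + 15 years → 18 February 2026.
Interference Suspension Credit: +48 days → 7 April 2026.
Regulatory Review Extension: 1219 days claimed exceeds the 1195-day cap, so +1195 days → 15 July 2029.
Prosecution Delay Deduction: −172 days → 24 January 2029.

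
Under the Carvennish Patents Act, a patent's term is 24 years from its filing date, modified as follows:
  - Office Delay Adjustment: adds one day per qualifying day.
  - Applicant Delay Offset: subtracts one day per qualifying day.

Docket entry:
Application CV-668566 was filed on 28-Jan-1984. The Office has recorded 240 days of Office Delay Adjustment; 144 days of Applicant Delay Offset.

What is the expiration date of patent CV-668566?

May 3, 2008

Base term: filing date + 24 years → 28 January 2008.
Office Delay Adjustment: +240 days → 24 September 2008.
Applicant Delay Offset: −144 days → 3 May 2008.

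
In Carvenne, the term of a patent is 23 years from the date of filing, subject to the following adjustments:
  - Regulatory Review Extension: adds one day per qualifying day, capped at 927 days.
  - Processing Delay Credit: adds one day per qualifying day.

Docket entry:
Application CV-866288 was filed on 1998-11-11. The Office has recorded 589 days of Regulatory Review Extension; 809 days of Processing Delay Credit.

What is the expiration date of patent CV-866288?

September 9, 2025

Base term: filing date + 23 years → 11 November 2021.
Regulatory Review Extension: 589 days (within the 927-day cap) → +589 days → 23 June 2023.
Processing Delay Credit: +809 days → 9 September 2025.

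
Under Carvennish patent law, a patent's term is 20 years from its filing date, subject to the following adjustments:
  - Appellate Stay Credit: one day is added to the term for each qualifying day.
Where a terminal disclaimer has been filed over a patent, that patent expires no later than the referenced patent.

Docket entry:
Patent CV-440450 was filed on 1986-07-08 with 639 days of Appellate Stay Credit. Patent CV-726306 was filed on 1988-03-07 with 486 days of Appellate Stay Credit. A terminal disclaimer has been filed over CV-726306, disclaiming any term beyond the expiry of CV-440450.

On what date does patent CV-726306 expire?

Natural term of CV-726306:
  Base: filing + 20 years → 7 March 2008.
  Appellate Stay Credit: +486 days → 6 July 2009.
Expiry of referenced patent CV-440450:
  Base: filing + 20 years → 8 July 2006.
  Appellate Stay Credit: +639 days → 7 April 2008.
Terminal disclaimer: CV-726306 expires on the earlier of 6 July 2009 and 7 April 2008.

April 7, 2008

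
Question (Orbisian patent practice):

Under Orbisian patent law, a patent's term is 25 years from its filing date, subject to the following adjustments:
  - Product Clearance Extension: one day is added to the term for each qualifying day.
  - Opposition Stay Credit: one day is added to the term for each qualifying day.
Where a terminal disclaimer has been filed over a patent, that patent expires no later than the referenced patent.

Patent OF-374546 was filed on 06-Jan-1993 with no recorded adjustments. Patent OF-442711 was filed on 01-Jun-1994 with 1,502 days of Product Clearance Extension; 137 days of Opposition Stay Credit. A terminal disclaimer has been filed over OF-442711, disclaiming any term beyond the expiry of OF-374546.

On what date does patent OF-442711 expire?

Natural term of OF-442711:
  Base: filing + 25 years → 1 June 2019.
  Product Clearance Extension: +1502 days → 12 July 2023.
  Opposition Stay Credit: +137 days → 26 November 2023.
Expiry of referenced patent OF-374546:
  Base: filing + 25 years → 6 January 2018.
Terminal disclaimer: OF-442711 expires on the earlier of 26 November 2023 and 6 January 2018.

2018-01-06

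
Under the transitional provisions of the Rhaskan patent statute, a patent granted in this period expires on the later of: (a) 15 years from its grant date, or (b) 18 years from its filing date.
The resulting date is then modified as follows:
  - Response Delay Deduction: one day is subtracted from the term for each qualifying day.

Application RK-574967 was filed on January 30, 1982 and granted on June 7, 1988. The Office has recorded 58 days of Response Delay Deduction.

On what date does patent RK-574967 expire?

April 10, 2003

(a) grant + 15 years → 7 June 2003.
(b) filing + 18 years → 30 January 2000.
Later of the two: 7 June 2003.
Response Delay Deduction: −58 days → 10 April 2003.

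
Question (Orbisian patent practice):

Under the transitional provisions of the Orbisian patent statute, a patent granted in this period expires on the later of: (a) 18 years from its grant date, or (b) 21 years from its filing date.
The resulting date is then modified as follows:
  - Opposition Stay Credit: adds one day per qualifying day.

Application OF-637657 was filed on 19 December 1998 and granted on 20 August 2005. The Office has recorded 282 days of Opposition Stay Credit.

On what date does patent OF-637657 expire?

May 28, 2024

(a) grant + 18 years → 20 August 2023.
(b) filing + 21 years → 19 December 2019.
Later of the two: 20 August 2023.
Opposition Stay Credit: +282 days → 28 May 2024.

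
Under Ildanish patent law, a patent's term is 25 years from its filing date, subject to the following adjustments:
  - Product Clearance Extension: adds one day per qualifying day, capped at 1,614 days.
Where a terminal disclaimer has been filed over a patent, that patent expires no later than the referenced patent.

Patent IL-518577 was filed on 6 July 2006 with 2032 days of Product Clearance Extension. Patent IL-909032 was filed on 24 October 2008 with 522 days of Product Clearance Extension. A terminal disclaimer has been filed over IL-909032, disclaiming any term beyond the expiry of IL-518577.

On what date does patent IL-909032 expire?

Natural term of IL-909032:
  Base: filing + 25 years → 24 October 2033.
  Product Clearance Extension: 522 days (within the 1614-day cap) → +522 days → 30 March 2035.
Expiry of referenced patent IL-518577:
  Base: filing + 25 years → 6 July 2031.
  Product Clearance Extension: 2032 days claimed exceeds the 1614-day cap, so +1614 days → 6 December 2035.
Terminal disclaimer: IL-909032 expires on the earlier of 30 March 2035 and 6 December 2035.

March 30, 2035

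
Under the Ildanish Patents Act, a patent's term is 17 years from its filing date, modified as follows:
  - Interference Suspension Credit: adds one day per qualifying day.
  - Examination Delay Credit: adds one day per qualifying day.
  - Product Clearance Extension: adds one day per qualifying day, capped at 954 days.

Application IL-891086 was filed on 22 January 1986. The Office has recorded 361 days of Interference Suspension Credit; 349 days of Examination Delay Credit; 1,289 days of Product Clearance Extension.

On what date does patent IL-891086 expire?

Base term: filing date + 17 years → 22 January 2003.
Interference Suspension Credit: +361 days → 18 January 2004.
Examination Delay Credit: +349 days → 1 January 2005.
Product Clearance Extension: 1289 days claimed exceeds the 954-day cap, so +954 days → 13 August 2007.

2007-08-13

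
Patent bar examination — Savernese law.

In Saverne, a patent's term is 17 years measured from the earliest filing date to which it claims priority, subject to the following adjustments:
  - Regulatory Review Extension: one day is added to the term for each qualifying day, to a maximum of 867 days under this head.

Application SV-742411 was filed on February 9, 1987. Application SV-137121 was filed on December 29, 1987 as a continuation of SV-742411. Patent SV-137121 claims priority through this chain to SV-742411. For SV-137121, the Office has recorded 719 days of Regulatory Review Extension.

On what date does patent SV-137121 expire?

2006-01-28

Earliest priority filing: 9 February 1987.
Base term: 9 February 1987 + 17 years → 9 February 2004.
Regulatory Review Extension: 719 days (within the 867-day cap) → +719 days → 28 January 2006.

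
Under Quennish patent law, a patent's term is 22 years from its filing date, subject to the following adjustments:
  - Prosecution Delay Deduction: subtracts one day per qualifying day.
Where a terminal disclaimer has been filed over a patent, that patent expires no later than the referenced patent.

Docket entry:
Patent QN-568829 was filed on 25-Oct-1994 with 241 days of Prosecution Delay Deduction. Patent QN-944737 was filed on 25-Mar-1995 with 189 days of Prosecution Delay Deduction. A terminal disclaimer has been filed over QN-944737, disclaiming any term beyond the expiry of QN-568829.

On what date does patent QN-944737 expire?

Natural term of QN-944737:
  Base: filing + 22 years → 25 March 2017.
  Prosecution Delay Deduction: −189 days → 17 September 2016.
Expiry of referenced patent QN-568829:
  Base: filing + 22 years → 25 October 2016.
  Prosecution Delay Deduction: −241 days → 27 February 2016.
Terminal disclaimer: QN-944737 expires on the earlier of 17 September 2016 and 27 February 2016.

2016-02-27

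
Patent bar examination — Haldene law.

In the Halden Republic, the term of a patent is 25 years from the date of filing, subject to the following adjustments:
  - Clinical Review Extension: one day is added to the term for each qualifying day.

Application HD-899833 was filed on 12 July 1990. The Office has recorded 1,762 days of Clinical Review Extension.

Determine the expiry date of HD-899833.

Base term: filing date + 25 years → 12 July 2015.
Clinical Review Extension: +1762 days → 8 May 2020.

2020-05-08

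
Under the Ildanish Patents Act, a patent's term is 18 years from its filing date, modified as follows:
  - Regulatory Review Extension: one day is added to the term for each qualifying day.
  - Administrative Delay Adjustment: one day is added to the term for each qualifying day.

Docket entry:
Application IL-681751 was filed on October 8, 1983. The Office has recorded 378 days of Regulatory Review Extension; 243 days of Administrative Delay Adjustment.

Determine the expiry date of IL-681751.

June 21, 2003

Base term: filing date + 18 years → 8 October 2001.
Regulatory Review Extension: +378 days → 21 October 2002.
Administrative Delay Adjustment: +243 days → 21 June 2003.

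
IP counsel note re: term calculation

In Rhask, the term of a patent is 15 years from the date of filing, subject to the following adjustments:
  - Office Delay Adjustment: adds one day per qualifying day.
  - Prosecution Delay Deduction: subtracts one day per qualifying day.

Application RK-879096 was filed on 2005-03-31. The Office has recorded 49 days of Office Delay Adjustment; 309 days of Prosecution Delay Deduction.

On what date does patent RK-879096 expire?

Base term: filing date + 15 years → 31 March 2020.
Office Delay Adjustment: +49 days → 19 May 2020.
Prosecution Delay Deduction: −309 days → 15 July 2019.

July 15, 2019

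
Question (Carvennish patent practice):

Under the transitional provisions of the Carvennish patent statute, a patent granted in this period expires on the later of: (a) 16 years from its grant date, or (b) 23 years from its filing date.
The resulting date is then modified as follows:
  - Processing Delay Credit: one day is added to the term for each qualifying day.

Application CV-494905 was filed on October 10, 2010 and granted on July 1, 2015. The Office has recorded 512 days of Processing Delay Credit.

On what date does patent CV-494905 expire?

March 6, 2035

(a) grant + 16 years → 1 July 2031.
(b) filing + 23 years → 10 October 2033.
Later of the two: 10 October 2033.
Processing Delay Credit: +512 days → 6 March 2035.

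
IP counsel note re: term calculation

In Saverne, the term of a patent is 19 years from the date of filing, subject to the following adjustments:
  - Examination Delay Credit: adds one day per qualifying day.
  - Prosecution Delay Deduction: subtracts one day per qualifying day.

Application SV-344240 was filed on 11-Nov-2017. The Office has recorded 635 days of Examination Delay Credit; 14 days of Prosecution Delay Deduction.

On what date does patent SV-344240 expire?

Base term: filing date + 19 years → 11 November 2036.
Examination Delay Credit: +635 days → 8 August 2038.
Prosecution Delay Deduction: −14 days → 25 July 2038.

July 25, 2038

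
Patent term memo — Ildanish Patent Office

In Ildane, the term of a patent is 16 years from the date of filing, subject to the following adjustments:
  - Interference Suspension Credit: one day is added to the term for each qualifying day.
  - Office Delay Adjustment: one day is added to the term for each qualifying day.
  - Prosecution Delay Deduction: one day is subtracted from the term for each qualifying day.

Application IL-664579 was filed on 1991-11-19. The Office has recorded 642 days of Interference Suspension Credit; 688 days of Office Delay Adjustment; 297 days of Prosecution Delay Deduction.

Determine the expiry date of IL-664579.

Base term: filing date + 16 years → 19 November 2007.
Interference Suspension Credit: +642 days → 22 August 2009.
Office Delay Adjustment: +688 days → 11 July 2011.
Prosecution Delay Deduction: −297 days → 17 September 2010.

2010-09-17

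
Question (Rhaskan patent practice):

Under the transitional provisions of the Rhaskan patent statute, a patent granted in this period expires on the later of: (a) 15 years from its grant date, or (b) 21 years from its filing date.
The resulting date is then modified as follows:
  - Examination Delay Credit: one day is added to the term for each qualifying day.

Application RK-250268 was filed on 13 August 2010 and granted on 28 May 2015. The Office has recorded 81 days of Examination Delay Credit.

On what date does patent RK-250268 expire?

(a) grant + 15 years → 28 May 2030.
(b) filing + 21 years → 13 August 2031.
Later of the two: 13 August 2031.
Examination Delay Credit: +81 days → 2 November 2031.

2031-11-02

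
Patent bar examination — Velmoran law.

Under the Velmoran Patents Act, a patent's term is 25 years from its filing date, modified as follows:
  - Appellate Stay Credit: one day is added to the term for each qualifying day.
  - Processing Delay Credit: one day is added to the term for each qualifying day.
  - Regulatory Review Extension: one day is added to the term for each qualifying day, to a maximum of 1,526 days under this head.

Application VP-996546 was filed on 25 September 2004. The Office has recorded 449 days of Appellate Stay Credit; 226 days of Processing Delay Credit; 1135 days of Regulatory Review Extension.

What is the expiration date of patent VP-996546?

2034-09-09

Base term: filing date + 25 years → 25 September 2029.
Appellate Stay Credit: +449 days → 18 December 2030.
Processing Delay Credit: +226 days → 1 August 2031.
Regulatory Review Extension: 1135 days (within the 1526-day cap) → +1135 days → 9 September 2034.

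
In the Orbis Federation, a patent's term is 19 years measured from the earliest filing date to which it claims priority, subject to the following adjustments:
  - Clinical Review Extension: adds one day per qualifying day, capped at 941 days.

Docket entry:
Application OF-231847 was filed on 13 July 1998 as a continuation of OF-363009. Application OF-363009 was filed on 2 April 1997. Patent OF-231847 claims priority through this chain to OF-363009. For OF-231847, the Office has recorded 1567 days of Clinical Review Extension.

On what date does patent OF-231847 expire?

Earliest priority filing: 2 April 1997.
Base term: 2 April 1997 + 19 years → 2 April 2016.
Clinical Review Extension: 1567 days claimed exceeds the 941-day cap, so +941 days → 30 October 2018.

October 30, 2018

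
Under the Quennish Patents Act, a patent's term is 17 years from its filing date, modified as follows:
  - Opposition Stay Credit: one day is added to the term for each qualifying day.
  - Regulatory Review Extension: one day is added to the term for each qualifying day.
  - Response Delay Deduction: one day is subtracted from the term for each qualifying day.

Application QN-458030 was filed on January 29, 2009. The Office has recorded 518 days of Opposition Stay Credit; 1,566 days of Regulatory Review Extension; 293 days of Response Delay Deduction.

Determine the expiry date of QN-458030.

December 25, 2030

Base term: filing date + 17 years → 29 January 2026.
Opposition Stay Credit: +518 days → 1 July 2027.
Regulatory Review Extension: +1566 days → 14 October 2031.
Response Delay Deduction: −293 days → 25 December 2030.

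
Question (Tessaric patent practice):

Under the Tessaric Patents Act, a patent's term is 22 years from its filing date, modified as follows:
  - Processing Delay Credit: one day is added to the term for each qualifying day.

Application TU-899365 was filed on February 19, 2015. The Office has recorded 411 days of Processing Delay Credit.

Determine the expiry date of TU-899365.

Base term: filing date + 22 years → 19 February 2037.
Processing Delay Credit: +411 days → 6 April 2038.

2038-04-06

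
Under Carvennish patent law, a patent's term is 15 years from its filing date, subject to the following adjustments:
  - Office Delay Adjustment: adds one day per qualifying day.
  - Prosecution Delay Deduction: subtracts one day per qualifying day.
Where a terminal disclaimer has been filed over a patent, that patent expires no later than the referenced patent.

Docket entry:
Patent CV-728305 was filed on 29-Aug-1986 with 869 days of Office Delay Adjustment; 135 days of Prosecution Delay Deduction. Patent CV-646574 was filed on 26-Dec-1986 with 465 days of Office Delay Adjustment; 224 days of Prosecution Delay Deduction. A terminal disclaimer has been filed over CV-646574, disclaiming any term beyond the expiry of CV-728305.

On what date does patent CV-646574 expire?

August 24, 2002

Natural term of CV-646574:
  Base: filing + 15 years → 26 December 2001.
  Office Delay Adjustment: +465 days → 5 April 2003.
  Prosecution Delay Deduction: −224 days → 24 August 2002.
Expiry of referenced patent CV-728305:
  Base: filing + 15 years → 29 August 2001.
  Office Delay Adjustment: +869 days → 15 January 2004.
  Prosecution Delay Deduction: −135 days → 2 September 2003.
Terminal disclaimer: CV-646574 expires on the earlier of 24 August 2002 and 2 September 2003.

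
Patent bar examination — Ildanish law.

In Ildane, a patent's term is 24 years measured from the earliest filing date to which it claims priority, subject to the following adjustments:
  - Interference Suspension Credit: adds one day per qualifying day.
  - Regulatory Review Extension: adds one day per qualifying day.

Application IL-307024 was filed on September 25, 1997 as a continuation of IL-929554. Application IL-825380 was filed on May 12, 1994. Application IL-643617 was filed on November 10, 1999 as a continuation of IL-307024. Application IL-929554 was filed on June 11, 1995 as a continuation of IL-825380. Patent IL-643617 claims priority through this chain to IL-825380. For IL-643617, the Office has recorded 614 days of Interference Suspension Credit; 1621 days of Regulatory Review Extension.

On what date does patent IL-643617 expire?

June 24, 2024

Earliest priority filing: 12 May 1994.
Base term: 12 May 1994 + 24 years → 12 May 2018.
Interference Suspension Credit: +614 days → 16 January 2020.
Regulatory Review Extension: +1621 days → 24 June 2024.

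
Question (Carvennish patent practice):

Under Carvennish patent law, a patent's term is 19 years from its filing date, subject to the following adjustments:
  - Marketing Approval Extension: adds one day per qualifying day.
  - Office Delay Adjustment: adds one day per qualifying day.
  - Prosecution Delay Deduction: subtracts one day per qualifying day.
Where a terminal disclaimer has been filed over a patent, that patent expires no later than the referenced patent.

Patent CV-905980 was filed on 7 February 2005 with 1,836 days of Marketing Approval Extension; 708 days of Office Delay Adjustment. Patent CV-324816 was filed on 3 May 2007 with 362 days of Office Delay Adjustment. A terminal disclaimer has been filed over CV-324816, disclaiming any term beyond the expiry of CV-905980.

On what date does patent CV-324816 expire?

Natural term of CV-324816:
  Base: filing + 19 years → 3 May 2026.
  Office Delay Adjustment: +362 days → 30 April 2027.
Expiry of referenced patent CV-905980:
  Base: filing + 19 years → 7 February 2024.
  Marketing Approval Extension: +1836 days → 16 February 2029.
  Office Delay Adjustment: +708 days → 25 January 2031.
Terminal disclaimer: CV-324816 expires on the earlier of 30 April 2027 and 25 January 2031.

2027-04-30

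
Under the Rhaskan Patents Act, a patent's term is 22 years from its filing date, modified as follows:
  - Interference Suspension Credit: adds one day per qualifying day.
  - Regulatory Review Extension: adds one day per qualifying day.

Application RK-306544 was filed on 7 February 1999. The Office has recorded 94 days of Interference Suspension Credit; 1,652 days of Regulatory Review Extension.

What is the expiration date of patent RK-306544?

November 19, 2025

Base term: filing date + 22 years → 7 February 2021.
Interference Suspension Credit: +94 days → 12 May 2021.
Regulatory Review Extension: +1652 days → 19 November 2025.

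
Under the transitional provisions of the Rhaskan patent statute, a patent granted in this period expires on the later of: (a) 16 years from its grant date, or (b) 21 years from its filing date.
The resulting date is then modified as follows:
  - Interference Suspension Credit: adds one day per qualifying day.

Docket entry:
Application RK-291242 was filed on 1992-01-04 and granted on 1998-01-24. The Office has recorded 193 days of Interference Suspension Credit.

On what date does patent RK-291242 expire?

August 5, 2014

(a) grant + 16 years → 24 January 2014.
(b) filing + 21 years → 4 January 2013.
Later of the two: 24 January 2014.
Interference Suspension Credit: +193 days → 5 August 2014.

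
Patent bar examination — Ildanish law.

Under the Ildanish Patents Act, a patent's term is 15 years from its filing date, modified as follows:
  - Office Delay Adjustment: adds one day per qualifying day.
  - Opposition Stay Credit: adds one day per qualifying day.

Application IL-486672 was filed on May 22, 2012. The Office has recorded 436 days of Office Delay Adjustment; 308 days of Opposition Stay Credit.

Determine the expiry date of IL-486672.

2029-06-04

Base term: filing date + 15 years → 22 May 2027.
Office Delay Adjustment: +436 days → 31 July 2028.
Opposition Stay Credit: +308 days → 4 June 2029.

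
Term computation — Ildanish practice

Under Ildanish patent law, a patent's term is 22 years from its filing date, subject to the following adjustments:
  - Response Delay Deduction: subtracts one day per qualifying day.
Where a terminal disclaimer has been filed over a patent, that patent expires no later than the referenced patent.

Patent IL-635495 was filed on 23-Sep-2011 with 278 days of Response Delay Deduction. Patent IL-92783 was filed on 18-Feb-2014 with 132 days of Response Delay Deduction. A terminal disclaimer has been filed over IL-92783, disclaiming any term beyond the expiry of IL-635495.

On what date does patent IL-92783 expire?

Natural term of IL-92783:
  Base: filing + 22 years → 18 February 2036.
  Response Delay Deduction: −132 days → 9 October 2035.
Expiry of referenced patent IL-635495:
  Base: filing + 22 years → 23 September 2033.
  Response Delay Deduction: −278 days → 19 December 2032.
Terminal disclaimer: IL-92783 expires on the earlier of 9 October 2035 and 19 December 2032.

December 19, 2032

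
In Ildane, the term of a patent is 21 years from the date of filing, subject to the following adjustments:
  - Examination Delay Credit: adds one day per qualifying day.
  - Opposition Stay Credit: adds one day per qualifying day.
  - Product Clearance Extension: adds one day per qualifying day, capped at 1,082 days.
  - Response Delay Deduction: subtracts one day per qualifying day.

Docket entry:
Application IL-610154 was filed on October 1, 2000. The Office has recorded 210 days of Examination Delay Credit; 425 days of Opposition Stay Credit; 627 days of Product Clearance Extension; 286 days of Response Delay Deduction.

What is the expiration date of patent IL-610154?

June 3, 2024

Base term: filing date + 21 years → 1 October 2021.
Examination Delay Credit: +210 days → 29 April 2022.
Opposition Stay Credit: +425 days → 28 June 2023.
Product Clearance Extension: 627 days (within the 1082-day cap) → +627 days → 16 March 2025.
Response Delay Deduction: −286 days → 3 June 2024.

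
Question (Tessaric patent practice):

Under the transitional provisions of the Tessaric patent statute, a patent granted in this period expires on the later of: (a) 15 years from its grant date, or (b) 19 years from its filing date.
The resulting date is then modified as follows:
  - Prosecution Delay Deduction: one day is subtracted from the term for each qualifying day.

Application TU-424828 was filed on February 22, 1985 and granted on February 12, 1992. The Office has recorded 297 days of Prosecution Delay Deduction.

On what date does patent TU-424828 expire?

2006-04-21

(a) grant + 15 years → 12 February 2007.
(b) filing + 19 years → 22 February 2004.
Later of the two: 12 February 2007.
Prosecution Delay Deduction: −297 days → 21 April 2006.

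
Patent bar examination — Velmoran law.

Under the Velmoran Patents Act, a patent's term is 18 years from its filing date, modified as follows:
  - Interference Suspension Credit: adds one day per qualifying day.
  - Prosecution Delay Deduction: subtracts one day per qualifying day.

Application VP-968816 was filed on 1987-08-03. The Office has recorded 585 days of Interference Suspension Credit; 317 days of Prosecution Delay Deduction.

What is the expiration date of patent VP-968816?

2006-04-28

Base term: filing date + 18 years → 3 August 2005.
Interference Suspension Credit: +585 days → 11 March 2007.
Prosecution Delay Deduction: −317 days → 28 April 2006.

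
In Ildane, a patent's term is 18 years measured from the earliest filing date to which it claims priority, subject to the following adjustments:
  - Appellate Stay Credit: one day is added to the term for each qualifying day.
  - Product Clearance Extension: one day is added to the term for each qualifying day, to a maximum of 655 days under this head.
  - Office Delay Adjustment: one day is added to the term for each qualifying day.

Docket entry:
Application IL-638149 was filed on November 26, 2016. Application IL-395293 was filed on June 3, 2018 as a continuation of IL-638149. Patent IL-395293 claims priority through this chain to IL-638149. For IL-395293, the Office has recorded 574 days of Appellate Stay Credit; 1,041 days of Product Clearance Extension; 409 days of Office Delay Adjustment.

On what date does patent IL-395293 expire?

May 22, 2039

Earliest priority filing: 26 November 2016.
Base term: 26 November 2016 + 18 years → 26 November 2034.
Appellate Stay Credit: +574 days → 22 June 2036.
Product Clearance Extension: 1041 days claimed exceeds the 655-day cap, so +655 days → 8 April 2038.
Office Delay Adjustment: +409 days → 22 May 2039.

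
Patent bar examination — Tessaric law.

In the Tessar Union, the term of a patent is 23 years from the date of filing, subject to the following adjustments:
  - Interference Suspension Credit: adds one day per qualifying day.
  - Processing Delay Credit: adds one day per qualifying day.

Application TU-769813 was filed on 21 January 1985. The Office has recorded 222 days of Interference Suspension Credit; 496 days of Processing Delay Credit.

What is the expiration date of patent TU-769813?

January 8, 2010

Base term: filing date + 23 years → 21 January 2008.
Interference Suspension Credit: +222 days → 30 August 2008.
Processing Delay Credit: +496 days → 8 January 2010.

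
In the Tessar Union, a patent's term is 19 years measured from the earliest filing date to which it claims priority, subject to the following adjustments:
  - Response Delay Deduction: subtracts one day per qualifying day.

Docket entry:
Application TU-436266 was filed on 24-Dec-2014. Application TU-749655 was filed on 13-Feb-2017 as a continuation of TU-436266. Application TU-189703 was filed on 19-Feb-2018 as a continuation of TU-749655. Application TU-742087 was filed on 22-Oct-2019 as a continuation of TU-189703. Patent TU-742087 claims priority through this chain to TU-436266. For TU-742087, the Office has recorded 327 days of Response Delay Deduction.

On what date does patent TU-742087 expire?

2033-01-31

Earliest priority filing: 24 December 2014.
Base term: 24 December 2014 + 19 years → 24 December 2033.
Response Delay Deduction: −327 days → 31 January 2033.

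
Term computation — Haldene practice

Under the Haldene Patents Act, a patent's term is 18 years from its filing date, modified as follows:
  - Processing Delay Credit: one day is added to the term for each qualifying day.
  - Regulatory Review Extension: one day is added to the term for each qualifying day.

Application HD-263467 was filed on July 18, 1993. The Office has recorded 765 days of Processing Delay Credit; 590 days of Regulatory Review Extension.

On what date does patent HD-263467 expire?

April 3, 2015

Base term: filing date + 18 years → 18 July 2011.
Processing Delay Credit: +765 days → 21 August 2013.
Regulatory Review Extension: +590 days → 3 April 2015.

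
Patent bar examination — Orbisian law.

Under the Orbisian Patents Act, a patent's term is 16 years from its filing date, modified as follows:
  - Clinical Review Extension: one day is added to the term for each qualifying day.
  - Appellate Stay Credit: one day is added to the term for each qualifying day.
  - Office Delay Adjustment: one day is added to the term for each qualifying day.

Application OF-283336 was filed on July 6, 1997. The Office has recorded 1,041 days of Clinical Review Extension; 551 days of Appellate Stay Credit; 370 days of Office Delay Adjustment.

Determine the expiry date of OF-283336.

November 19, 2018

Base term: filing date + 16 years → 6 July 2013.
Clinical Review Extension: +1041 days → 12 May 2016.
Appellate Stay Credit: +551 days → 14 November 2017.
Office Delay Adjustment: +370 days → 19 November 2018.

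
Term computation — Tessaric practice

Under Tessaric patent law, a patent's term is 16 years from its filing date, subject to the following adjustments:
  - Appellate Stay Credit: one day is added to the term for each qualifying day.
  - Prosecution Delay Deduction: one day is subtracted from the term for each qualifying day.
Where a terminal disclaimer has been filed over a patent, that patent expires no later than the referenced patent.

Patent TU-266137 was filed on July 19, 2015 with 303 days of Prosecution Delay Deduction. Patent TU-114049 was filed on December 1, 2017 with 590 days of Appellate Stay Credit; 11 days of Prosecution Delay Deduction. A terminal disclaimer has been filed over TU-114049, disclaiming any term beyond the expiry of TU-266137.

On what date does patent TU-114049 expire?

Natural term of TU-114049:
  Base: filing + 16 years → 1 December 2033.
  Appellate Stay Credit: +590 days → 14 July 2035.
  Prosecution Delay Deduction: −11 days → 3 July 2035.
Expiry of referenced patent TU-266137:
  Base: filing + 16 years → 19 July 2031.
  Prosecution Delay Deduction: −303 days → 19 September 2030.
Terminal disclaimer: TU-114049 expires on the earlier of 3 July 2035 and 19 September 2030.

2030-09-19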